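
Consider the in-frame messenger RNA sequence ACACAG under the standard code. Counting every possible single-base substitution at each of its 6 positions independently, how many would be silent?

Codon 1 (ACA, Thr): 3 synonymous substitutions.
Codon 2 (CAG, Gln): 1 synonymous substitution.
Total: 3 + 1 = 4.

4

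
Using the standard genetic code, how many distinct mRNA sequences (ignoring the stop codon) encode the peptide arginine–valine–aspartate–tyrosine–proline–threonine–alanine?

6144

Arg: 6 codons.
Val: 4 codons.
Asp: 2 codons.
Tyr: 2 codons.
Pro: 4 codons.
Thr: 4 codons.
Ala: 4 codons.
6 × 4 × 2 × 2 × 4 × 4 × 4 = 6144.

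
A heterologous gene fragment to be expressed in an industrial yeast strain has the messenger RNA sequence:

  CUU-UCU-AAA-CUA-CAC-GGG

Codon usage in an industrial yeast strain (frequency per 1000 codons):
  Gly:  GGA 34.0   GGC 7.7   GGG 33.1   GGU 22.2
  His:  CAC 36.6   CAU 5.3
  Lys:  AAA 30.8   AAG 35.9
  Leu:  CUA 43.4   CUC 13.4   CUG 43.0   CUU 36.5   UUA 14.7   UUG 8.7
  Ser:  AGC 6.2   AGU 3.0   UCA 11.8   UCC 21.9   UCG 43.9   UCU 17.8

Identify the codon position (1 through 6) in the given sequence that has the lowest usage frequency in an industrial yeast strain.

2

Codon 1 CUU (Leu): 36.5 per 1000.
Codon 2 UCU (Ser): 17.8 per 1000.
Codon 3 AAA (Lys): 30.8 per 1000.
Codon 4 CUA (Leu): 43.4 per 1000.
Codon 5 CAC (His): 36.6 per 1000.
Codon 6 GGG (Gly): 33.1 per 1000.
Lowest frequency is 17.8 at codon 2.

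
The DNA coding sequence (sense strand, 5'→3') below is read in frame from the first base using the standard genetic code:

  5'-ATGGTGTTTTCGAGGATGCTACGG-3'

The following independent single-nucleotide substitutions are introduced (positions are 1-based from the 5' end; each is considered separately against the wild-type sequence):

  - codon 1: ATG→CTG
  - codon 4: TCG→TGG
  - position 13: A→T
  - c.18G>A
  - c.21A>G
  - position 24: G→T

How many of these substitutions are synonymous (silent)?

Codon 1: ATG (Met) → CTG (Leu) — missense.
Codon 4: TCG (Ser) → TGG (Trp) — missense.
Codon 5: AGG (Arg) → TGG (Trp) — missense.
Codon 6: ATG (Met) → ATA (Ile) — missense.
Codon 7: CTA (Leu) → CTG (Leu) — synonymous.
Codon 8: CGG (Arg) → CGT (Arg) — synonymous.
Synonymous: 2 of 6.

2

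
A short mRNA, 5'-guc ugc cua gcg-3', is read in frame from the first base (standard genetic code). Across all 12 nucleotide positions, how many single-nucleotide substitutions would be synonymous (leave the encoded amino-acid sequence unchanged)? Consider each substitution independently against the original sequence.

Codon 1 (GUC, Val): 3 synonymous substitutions.
Codon 2 (UGC, Cys): 1 synonymous substitution.
Codon 3 (CUA, Leu): 4 synonymous substitutions.
Codon 4 (GCG, Ala): 3 synonymous substitutions.
Total: 3 + 1 + 4 + 3 = 11.

11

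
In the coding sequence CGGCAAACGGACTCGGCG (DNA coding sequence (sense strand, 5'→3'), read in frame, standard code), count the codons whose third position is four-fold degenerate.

Codon 1 CGG (Arg): third position 4-fold.
Codon 2 CAA (Gln): third position 2-fold.
Codon 3 ACG (Thr): third position 4-fold.
Codon 4 GAC (Asp): third position 2-fold.
Codon 5 TCG (Ser): third position 4-fold.
Codon 6 GCG (Ala): third position 4-fold.
Four-fold degenerate third positions: 4.

4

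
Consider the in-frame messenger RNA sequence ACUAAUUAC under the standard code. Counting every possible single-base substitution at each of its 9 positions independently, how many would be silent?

5

Codon 1 (ACU, Thr): 3 synonymous substitutions.
Codon 2 (AAU, Asn): 1 synonymous substitution.
Codon 3 (UAC, Tyr): 1 synonymous substitution.
Total: 3 + 1 + 1 = 5.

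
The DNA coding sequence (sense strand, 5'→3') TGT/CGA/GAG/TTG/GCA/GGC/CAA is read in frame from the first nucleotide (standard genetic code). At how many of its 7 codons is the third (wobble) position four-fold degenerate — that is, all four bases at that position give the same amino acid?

3

Codon 1 TGT (Cys): third position 2-fold.
Codon 2 CGA (Arg): third position 4-fold.
Codon 3 GAG (Glu): third position 2-fold.
Codon 4 TTG (Leu): third position 2-fold.
Codon 5 GCA (Ala): third position 4-fold.
Codon 6 GGC (Gly): third position 4-fold.
Codon 7 CAA (Gln): third position 2-fold.
Four-fold degenerate third positions: 3.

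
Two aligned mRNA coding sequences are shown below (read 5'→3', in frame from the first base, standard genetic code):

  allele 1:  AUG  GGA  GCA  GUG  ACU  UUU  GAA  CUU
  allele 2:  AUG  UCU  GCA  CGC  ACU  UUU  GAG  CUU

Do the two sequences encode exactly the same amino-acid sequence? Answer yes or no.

no

Codon 1: AUG Met / AUG Met — identical.
Codon 2: GGA Gly / UCU Ser — nonsynonymous.
Codon 3: GCA Ala / GCA Ala — identical.
Codon 4: GUG Val / CGC Arg — nonsynonymous.
Codon 5: ACU Thr / ACU Thr — identical.
Codon 6: UUU Phe / UUU Phe — identical.
Codon 7: GAA Glu / GAG Glu — synonymous.
Codon 8: CUU Leu / CUU Leu — identical.
Nonsynonymous differences: 2 → different protein.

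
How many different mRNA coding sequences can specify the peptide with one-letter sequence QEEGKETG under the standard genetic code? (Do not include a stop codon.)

Gln: 2 codons.
Glu: 2 codons.
Glu: 2 codons.
Gly: 4 codons.
Lys: 2 codons.
Glu: 2 codons.
Thr: 4 codons.
Gly: 4 codons.
2 × 2 × 2 × 4 × 2 × 2 × 4 × 4 = 2048.

2048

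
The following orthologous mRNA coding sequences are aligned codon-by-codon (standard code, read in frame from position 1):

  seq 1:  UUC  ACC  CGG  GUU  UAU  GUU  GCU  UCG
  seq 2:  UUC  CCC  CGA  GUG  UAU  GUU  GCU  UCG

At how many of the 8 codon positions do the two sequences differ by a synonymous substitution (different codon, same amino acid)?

2

Codon 1: UUC Phe / UUC Phe — identical.
Codon 2: ACC Thr / CCC Pro — nonsynonymous.
Codon 3: CGG Arg / CGA Arg — synonymous.
Codon 4: GUU Val / GUG Val — synonymous.
Codon 5: UAU Tyr / UAU Tyr — identical.
Codon 6: GUU Val / GUU Val — identical.
Codon 7: GCU Ala / GCU Ala — identical.
Codon 8: UCG Ser / UCG Ser — identical.
Synonymous differences: 2.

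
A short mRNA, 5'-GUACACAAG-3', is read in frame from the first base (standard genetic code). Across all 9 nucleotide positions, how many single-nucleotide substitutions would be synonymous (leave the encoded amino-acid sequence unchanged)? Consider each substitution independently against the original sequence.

Codon 1 (GUA, Val): 3 synonymous substitutions.
Codon 2 (CAC, His): 1 synonymous substitution.
Codon 3 (AAG, Lys): 1 synonymous substitution.
Total: 3 + 1 + 1 = 5.

5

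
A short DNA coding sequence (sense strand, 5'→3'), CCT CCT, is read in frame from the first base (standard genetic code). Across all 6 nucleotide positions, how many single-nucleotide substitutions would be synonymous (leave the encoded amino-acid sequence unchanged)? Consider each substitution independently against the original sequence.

6

Codon 1 (CCT, Pro): 3 synonymous substitutions.
Codon 2 (CCT, Pro): 3 synonymous substitutions.
Total: 3 + 3 = 6.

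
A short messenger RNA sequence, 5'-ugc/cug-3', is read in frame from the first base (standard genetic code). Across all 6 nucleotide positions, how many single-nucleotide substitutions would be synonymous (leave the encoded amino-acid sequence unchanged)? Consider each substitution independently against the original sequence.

Codon 1 (UGC, Cys): 1 synonymous substitution.
Codon 2 (CUG, Leu): 4 synonymous substitutions.
Total: 1 + 4 = 5.

5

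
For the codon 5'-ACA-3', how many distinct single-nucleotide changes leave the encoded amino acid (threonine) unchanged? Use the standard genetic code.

Position 1: none → 0 synonymous.
Position 2: none → 0 synonymous.
Position 3: ACU, ACC, ACG → 3 synonymous.
Total: 0 + 0 + 3 = 3.

3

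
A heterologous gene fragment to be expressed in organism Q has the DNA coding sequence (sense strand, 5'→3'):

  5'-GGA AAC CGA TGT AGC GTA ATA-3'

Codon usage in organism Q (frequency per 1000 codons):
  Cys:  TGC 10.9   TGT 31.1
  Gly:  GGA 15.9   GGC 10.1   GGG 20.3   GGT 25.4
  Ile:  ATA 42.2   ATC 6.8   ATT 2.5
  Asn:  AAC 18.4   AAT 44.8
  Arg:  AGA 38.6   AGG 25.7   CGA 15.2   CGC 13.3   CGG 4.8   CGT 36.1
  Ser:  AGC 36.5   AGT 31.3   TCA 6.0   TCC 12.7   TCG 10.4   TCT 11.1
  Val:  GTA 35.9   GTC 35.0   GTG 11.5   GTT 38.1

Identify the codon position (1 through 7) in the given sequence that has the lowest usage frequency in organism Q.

3

Codon 1 GGA (Gly): 15.9 per 1000.
Codon 2 AAC (Asn): 18.4 per 1000.
Codon 3 CGA (Arg): 15.2 per 1000.
Codon 4 TGT (Cys): 31.1 per 1000.
Codon 5 AGC (Ser): 36.5 per 1000.
Codon 6 GTA (Val): 35.9 per 1000.
Codon 7 ATA (Ile): 42.2 per 1000.
Lowest frequency is 15.2 at codon 3.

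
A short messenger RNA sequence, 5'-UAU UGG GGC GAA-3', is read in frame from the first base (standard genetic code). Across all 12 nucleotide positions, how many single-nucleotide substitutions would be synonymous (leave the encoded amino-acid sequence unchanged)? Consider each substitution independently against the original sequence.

5

Codon 1 (UAU, Tyr): 1 synonymous substitution.
Codon 2 (UGG, Trp): 0 synonymous substitutions.
Codon 3 (GGC, Gly): 3 synonymous substitutions.
Codon 4 (GAA, Glu): 1 synonymous substitution.
Total: 1 + 0 + 3 + 1 = 5.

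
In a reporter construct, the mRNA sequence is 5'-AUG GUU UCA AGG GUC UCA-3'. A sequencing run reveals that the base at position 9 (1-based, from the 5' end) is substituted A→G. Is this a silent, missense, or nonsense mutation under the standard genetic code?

silent

Position 9 falls in codon 3: UCA → Ser.
After the substitution the codon is UCG → Ser.
Both encode Ser, so the change is synonymous.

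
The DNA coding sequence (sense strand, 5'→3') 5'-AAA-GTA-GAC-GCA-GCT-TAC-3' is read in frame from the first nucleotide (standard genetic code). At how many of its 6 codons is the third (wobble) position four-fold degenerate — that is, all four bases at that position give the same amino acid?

3

Codon 1 AAA (Lys): third position 2-fold.
Codon 2 GTA (Val): third position 4-fold.
Codon 3 GAC (Asp): third position 2-fold.
Codon 4 GCA (Ala): third position 4-fold.
Codon 5 GCT (Ala): third position 4-fold.
Codon 6 TAC (Tyr): third position 2-fold.
Four-fold degenerate third positions: 3.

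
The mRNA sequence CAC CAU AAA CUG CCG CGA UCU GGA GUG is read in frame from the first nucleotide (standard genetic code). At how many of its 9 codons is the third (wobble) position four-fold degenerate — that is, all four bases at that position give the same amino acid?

6

Codon 1 CAC (His): third position 2-fold.
Codon 2 CAU (His): third position 2-fold.
Codon 3 AAA (Lys): third position 2-fold.
Codon 4 CUG (Leu): third position 4-fold.
Codon 5 CCG (Pro): third position 4-fold.
Codon 6 CGA (Arg): third position 4-fold.
Codon 7 UCU (Ser): third position 4-fold.
Codon 8 GGA (Gly): third position 4-fold.
Codon 9 GUG (Val): third position 4-fold.
Four-fold degenerate third positions: 6.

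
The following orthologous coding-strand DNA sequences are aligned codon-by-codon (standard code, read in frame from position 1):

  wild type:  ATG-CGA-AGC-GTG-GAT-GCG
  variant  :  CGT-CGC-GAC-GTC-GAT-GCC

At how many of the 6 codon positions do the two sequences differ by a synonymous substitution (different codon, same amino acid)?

Codon 1: ATG Met / CGT Arg — nonsynonymous.
Codon 2: CGA Arg / CGC Arg — synonymous.
Codon 3: AGC Ser / GAC Asp — nonsynonymous.
Codon 4: GTG Val / GTC Val — synonymous.
Codon 5: GAT Asp / GAT Asp — identical.
Codon 6: GCG Ala / GCC Ala — synonymous.
Synonymous differences: 3.

3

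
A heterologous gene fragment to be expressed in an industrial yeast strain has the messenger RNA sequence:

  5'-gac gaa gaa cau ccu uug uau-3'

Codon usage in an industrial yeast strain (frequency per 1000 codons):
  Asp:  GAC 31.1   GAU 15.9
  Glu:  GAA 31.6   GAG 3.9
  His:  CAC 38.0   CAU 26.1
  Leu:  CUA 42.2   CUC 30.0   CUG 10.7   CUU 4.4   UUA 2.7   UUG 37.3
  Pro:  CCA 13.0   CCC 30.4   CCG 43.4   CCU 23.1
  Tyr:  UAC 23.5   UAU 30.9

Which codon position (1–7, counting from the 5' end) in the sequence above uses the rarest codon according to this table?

5

Codon 1 GAC (Asp): 31.1 per 1000.
Codon 2 GAA (Glu): 31.6 per 1000.
Codon 3 GAA (Glu): 31.6 per 1000.
Codon 4 CAU (His): 26.1 per 1000.
Codon 5 CCU (Pro): 23.1 per 1000.
Codon 6 UUG (Leu): 37.3 per 1000.
Codon 7 UAU (Tyr): 30.9 per 1000.
Lowest frequency is 23.1 at codon 5.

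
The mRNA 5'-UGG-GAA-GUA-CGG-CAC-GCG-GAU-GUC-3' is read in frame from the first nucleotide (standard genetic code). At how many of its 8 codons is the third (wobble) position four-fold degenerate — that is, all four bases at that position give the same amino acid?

4

Codon 1 UGG (Trp): third position 1-fold.
Codon 2 GAA (Glu): third position 2-fold.
Codon 3 GUA (Val): third position 4-fold.
Codon 4 CGG (Arg): third position 4-fold.
Codon 5 CAC (His): third position 2-fold.
Codon 6 GCG (Ala): third position 4-fold.
Codon 7 GAU (Asp): third position 2-fold.
Codon 8 GUC (Val): third position 4-fold.
Four-fold degenerate third positions: 4.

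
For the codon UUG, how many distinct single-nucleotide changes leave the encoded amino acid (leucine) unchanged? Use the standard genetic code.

Position 1: CUG → 1 synonymous.
Position 2: none → 0 synonymous.
Position 3: UUA → 1 synonymous.
Total: 1 + 0 + 1 = 2.

2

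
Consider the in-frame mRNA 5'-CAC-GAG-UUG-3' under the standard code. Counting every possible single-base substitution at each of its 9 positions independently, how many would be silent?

4

Codon 1 (CAC, His): 1 synonymous substitution.
Codon 2 (GAG, Glu): 1 synonymous substitution.
Codon 3 (UUG, Leu): 2 synonymous substitutions.
Total: 1 + 1 + 2 = 4.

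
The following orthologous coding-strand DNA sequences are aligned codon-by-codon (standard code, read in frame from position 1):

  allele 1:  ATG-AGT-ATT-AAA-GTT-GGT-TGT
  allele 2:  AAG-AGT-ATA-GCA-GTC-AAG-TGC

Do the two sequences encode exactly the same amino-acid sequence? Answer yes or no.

no

Codon 1: ATG Met / AAG Lys — nonsynonymous.
Codon 2: AGT Ser / AGT Ser — identical.
Codon 3: ATT Ile / ATA Ile — synonymous.
Codon 4: AAA Lys / GCA Ala — nonsynonymous.
Codon 5: GTT Val / GTC Val — synonymous.
Codon 6: GGT Gly / AAG Lys — nonsynonymous.
Codon 7: TGT Cys / TGC Cys — synonymous.
Nonsynonymous differences: 3 → different protein.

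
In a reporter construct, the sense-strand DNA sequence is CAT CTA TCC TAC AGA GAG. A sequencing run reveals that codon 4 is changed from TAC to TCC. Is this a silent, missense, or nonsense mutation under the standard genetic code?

Position 11 falls in codon 4: TAC → Tyr.
After the substitution the codon is TCC → Ser.
Tyr ≠ Ser, so this is a missense mutation.

missense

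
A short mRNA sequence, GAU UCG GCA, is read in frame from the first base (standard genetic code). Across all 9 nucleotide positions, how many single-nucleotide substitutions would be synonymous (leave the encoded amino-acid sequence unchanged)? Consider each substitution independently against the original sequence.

Codon 1 (GAU, Asp): 1 synonymous substitution.
Codon 2 (UCG, Ser): 3 synonymous substitutions.
Codon 3 (GCA, Ala): 3 synonymous substitutions.
Total: 1 + 3 + 3 = 7.

7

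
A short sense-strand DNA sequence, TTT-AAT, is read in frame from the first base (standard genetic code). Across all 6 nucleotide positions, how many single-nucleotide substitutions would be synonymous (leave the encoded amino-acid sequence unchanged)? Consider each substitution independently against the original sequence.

2

Codon 1 (TTT, Phe): 1 synonymous substitution.
Codon 2 (AAT, Asn): 1 synonymous substitution.
Total: 1 + 1 = 2.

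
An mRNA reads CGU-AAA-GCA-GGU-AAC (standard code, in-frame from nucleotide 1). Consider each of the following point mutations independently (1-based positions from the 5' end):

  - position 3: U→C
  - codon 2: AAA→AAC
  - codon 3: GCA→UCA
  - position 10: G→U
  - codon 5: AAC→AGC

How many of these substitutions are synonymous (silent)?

Codon 1: CGU (Arg) → CGC (Arg) — synonymous.
Codon 2: AAA (Lys) → AAC (Asn) — missense.
Codon 3: GCA (Ala) → UCA (Ser) — missense.
Codon 4: GGU (Gly) → UGU (Cys) — missense.
Codon 5: AAC (Asn) → AGC (Ser) — missense.
Synonymous: 1 of 5.

1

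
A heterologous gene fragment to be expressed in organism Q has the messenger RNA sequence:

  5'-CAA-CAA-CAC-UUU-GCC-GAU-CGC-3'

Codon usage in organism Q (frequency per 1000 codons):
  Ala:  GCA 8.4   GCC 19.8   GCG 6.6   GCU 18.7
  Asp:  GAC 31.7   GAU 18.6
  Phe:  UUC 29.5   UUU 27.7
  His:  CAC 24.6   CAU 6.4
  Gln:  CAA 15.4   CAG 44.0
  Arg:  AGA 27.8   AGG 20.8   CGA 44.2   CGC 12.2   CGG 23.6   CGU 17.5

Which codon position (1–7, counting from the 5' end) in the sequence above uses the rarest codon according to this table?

Codon 1 CAA (Gln): 15.4 per 1000.
Codon 2 CAA (Gln): 15.4 per 1000.
Codon 3 CAC (His): 24.6 per 1000.
Codon 4 UUU (Phe): 27.7 per 1000.
Codon 5 GCC (Ala): 19.8 per 1000.
Codon 6 GAU (Asp): 18.6 per 1000.
Codon 7 CGC (Arg): 12.2 per 1000.
Lowest frequency is 12.2 at codon 7.

7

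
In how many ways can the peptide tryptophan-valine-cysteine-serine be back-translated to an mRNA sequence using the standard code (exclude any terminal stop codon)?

Trp: 1 codon.
Val: 4 codons.
Cys: 2 codons.
Ser: 6 codons.
1 × 4 × 2 × 6 = 48.

48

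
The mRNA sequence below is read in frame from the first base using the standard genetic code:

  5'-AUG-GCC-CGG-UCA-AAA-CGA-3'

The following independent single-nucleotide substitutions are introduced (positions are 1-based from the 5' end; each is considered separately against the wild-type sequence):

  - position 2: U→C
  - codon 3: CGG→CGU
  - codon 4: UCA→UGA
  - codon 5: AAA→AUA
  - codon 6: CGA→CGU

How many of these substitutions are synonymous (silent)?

2

Codon 1: AUG (Met) → ACG (Thr) — missense.
Codon 3: CGG (Arg) → CGU (Arg) — synonymous.
Codon 4: UCA (Ser) → UGA (Stop) — nonsense.
Codon 5: AAA (Lys) → AUA (Ile) — missense.
Codon 6: CGA (Arg) → CGU (Arg) — synonymous.
Synonymous: 2 of 5.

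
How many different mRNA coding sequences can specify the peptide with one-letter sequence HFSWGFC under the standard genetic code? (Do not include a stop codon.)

His: 2 codons.
Phe: 2 codons.
Ser: 6 codons.
Trp: 1 codon.
Gly: 4 codons.
Phe: 2 codons.
Cys: 2 codons.
2 × 2 × 6 × 1 × 4 × 2 × 2 = 384.

384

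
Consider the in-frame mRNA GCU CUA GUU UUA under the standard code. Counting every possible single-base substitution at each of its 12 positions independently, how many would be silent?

Codon 1 (GCU, Ala): 3 synonymous substitutions.
Codon 2 (CUA, Leu): 4 synonymous substitutions.
Codon 3 (GUU, Val): 3 synonymous substitutions.
Codon 4 (UUA, Leu): 2 synonymous substitutions.
Total: 3 + 4 + 3 + 2 = 12.

12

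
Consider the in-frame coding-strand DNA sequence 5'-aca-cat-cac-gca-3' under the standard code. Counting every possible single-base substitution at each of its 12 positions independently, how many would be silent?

8

Codon 1 (ACA, Thr): 3 synonymous substitutions.
Codon 2 (CAT, His): 1 synonymous substitution.
Codon 3 (CAC, His): 1 synonymous substitution.
Codon 4 (GCA, Ala): 3 synonymous substitutions.
Total: 3 + 1 + 1 + 3 = 8.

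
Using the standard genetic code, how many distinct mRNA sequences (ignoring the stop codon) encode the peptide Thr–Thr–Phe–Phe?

64

Thr: 4 codons.
Thr: 4 codons.
Phe: 2 codons.
Phe: 2 codons.
4 × 4 × 2 × 2 = 64.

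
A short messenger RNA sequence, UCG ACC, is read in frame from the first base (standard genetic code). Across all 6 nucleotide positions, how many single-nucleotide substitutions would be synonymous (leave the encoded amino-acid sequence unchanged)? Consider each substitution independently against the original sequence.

Codon 1 (UCG, Ser): 3 synonymous substitutions.
Codon 2 (ACC, Thr): 3 synonymous substitutions.
Total: 3 + 3 = 6.

6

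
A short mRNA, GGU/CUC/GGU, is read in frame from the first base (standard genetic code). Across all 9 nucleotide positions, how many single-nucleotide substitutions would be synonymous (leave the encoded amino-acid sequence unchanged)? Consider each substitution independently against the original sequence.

Codon 1 (GGU, Gly): 3 synonymous substitutions.
Codon 2 (CUC, Leu): 3 synonymous substitutions.
Codon 3 (GGU, Gly): 3 synonymous substitutions.
Total: 3 + 3 + 3 = 9.

9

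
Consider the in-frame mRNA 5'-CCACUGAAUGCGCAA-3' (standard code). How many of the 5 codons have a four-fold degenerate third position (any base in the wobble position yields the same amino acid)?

3

Codon 1 CCA (Pro): third position 4-fold.
Codon 2 CUG (Leu): third position 4-fold.
Codon 3 AAU (Asn): third position 2-fold.
Codon 4 GCG (Ala): third position 4-fold.
Codon 5 CAA (Gln): third position 2-fold.
Four-fold degenerate third positions: 3.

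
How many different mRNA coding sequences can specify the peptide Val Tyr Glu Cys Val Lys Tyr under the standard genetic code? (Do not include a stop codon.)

Val: 4 codons.
Tyr: 2 codons.
Glu: 2 codons.
Cys: 2 codons.
Val: 4 codons.
Lys: 2 codons.
Tyr: 2 codons.
4 × 2 × 2 × 2 × 4 × 2 × 2 = 512.

512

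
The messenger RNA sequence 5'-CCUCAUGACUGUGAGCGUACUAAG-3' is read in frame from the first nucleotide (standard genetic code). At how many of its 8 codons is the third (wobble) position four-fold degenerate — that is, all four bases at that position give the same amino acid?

3

Codon 1 CCU (Pro): third position 4-fold.
Codon 2 CAU (His): third position 2-fold.
Codon 3 GAC (Asp): third position 2-fold.
Codon 4 UGU (Cys): third position 2-fold.
Codon 5 GAG (Glu): third position 2-fold.
Codon 6 CGU (Arg): third position 4-fold.
Codon 7 ACU (Thr): third position 4-fold.
Codon 8 AAG (Lys): third position 2-fold.
Four-fold degenerate third positions: 3.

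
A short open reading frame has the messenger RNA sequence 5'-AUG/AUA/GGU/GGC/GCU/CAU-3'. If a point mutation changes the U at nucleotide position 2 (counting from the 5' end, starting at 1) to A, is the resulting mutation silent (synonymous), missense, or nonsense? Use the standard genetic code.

Position 2 falls in codon 1: AUG → Met.
After the substitution the codon is AAG → Lys.
Met ≠ Lys, so this is a missense mutation.

missense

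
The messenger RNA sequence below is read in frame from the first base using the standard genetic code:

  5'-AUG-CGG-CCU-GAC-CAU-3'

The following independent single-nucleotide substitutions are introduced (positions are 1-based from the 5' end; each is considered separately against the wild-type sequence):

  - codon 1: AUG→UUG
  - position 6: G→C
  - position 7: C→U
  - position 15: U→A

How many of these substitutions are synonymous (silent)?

Codon 1: AUG (Met) → UUG (Leu) — missense.
Codon 2: CGG (Arg) → CGC (Arg) — synonymous.
Codon 3: CCU (Pro) → UCU (Ser) — missense.
Codon 5: CAU (His) → CAA (Gln) — missense.
Synonymous: 1 of 4.

1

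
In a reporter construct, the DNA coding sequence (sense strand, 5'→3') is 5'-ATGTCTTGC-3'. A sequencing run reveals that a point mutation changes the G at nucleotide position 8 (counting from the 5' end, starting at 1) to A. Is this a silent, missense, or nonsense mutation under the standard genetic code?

missense

Position 8 falls in codon 3: TGC → Cys.
After the substitution the codon is TAC → Tyr.
Cys ≠ Tyr, so this is a missense mutation.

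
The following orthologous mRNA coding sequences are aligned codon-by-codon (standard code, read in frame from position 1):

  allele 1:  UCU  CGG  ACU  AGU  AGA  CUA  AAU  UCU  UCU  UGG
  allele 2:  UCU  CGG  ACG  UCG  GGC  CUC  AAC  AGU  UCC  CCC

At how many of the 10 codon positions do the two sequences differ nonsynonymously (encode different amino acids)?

2

Codon 1: UCU Ser / UCU Ser — identical.
Codon 2: CGG Arg / CGG Arg — identical.
Codon 3: ACU Thr / ACG Thr — synonymous.
Codon 4: AGU Ser / UCG Ser — synonymous.
Codon 5: AGA Arg / GGC Gly — nonsynonymous.
Codon 6: CUA Leu / CUC Leu — synonymous.
Codon 7: AAU Asn / AAC Asn — synonymous.
Codon 8: UCU Ser / AGU Ser — synonymous.
Codon 9: UCU Ser / UCC Ser — synonymous.
Codon 10: UGG Trp / CCC Pro — nonsynonymous.
Nonsynonymous differences: 2.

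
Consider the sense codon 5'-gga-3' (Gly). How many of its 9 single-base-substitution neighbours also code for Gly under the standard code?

Position 1: none → 0 synonymous.
Position 2: none → 0 synonymous.
Position 3: GGU, GGC, GGG → 3 synonymous.
Total: 0 + 0 + 3 = 3.

3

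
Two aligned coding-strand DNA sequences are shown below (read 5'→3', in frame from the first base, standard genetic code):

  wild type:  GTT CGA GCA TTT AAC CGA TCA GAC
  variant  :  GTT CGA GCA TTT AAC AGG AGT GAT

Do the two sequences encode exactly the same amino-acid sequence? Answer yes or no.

yes

Codon 1: GTT Val / GTT Val — identical.
Codon 2: CGA Arg / CGA Arg — identical.
Codon 3: GCA Ala / GCA Ala — identical.
Codon 4: TTT Phe / TTT Phe — identical.
Codon 5: AAC Asn / AAC Asn — identical.
Codon 6: CGA Arg / AGG Arg — synonymous.
Codon 7: TCA Ser / AGT Ser — synonymous.
Codon 8: GAC Asp / GAT Asp — synonymous.
Nonsynonymous differences: 0 → same protein.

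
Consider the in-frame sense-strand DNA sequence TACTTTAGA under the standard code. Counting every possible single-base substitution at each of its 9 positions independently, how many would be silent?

Codon 1 (TAC, Tyr): 1 synonymous substitution.
Codon 2 (TTT, Phe): 1 synonymous substitution.
Codon 3 (AGA, Arg): 2 synonymous substitutions.
Total: 1 + 1 + 2 = 4.

4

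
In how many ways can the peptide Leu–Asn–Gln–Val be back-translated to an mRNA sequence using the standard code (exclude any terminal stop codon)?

Leu: 6 codons.
Asn: 2 codons.
Gln: 2 codons.
Val: 4 codons.
6 × 2 × 2 × 4 = 96.

96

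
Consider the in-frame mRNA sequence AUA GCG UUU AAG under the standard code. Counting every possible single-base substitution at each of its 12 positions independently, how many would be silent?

Codon 1 (AUA, Ile): 2 synonymous substitutions.
Codon 2 (GCG, Ala): 3 synonymous substitutions.
Codon 3 (UUU, Phe): 1 synonymous substitution.
Codon 4 (AAG, Lys): 1 synonymous substitution.
Total: 2 + 3 + 1 + 1 = 7.

7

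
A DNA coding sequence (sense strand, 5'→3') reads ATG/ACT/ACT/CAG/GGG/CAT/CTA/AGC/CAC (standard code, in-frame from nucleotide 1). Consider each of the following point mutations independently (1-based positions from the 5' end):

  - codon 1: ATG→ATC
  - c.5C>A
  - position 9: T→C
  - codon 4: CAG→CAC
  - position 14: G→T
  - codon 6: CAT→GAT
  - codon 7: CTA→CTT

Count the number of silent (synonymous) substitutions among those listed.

Codon 1: ATG (Met) → ATC (Ile) — missense.
Codon 2: ACT (Thr) → AAT (Asn) — missense.
Codon 3: ACT (Thr) → ACC (Thr) — synonymous.
Codon 4: CAG (Gln) → CAC (His) — missense.
Codon 5: GGG (Gly) → GTG (Val) — missense.
Codon 6: CAT (His) → GAT (Asp) — missense.
Codon 7: CTA (Leu) → CTT (Leu) — synonymous.
Synonymous: 2 of 7.

2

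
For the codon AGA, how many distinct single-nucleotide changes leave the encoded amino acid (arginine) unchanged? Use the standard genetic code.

Position 1: CGA → 1 synonymous.
Position 2: none → 0 synonymous.
Position 3: AGG → 1 synonymous.
Total: 1 + 0 + 1 = 2.

2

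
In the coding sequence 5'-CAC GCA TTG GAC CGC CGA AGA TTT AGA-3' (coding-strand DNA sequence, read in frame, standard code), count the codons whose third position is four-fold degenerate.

3

Codon 1 CAC (His): third position 2-fold.
Codon 2 GCA (Ala): third position 4-fold.
Codon 3 TTG (Leu): third position 2-fold.
Codon 4 GAC (Asp): third position 2-fold.
Codon 5 CGC (Arg): third position 4-fold.
Codon 6 CGA (Arg): third position 4-fold.
Codon 7 AGA (Arg): third position 2-fold.
Codon 8 TTT (Phe): third position 2-fold.
Codon 9 AGA (Arg): third position 2-fold.
Four-fold degenerate third positions: 3.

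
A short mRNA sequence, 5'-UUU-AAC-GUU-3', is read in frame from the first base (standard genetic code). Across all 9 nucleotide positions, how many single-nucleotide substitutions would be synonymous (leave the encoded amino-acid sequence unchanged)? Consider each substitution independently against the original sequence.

5

Codon 1 (UUU, Phe): 1 synonymous substitution.
Codon 2 (AAC, Asn): 1 synonymous substitution.
Codon 3 (GUU, Val): 3 synonymous substitutions.
Total: 1 + 1 + 3 = 5.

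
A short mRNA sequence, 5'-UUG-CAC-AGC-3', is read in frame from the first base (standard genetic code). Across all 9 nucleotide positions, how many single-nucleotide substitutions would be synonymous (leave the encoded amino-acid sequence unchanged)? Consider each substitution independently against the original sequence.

Codon 1 (UUG, Leu): 2 synonymous substitutions.
Codon 2 (CAC, His): 1 synonymous substitution.
Codon 3 (AGC, Ser): 1 synonymous substitution.
Total: 2 + 1 + 1 = 4.

4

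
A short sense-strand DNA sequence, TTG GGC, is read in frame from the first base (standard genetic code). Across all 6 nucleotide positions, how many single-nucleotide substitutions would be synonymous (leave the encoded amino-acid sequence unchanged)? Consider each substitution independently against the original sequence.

Codon 1 (TTG, Leu): 2 synonymous substitutions.
Codon 2 (GGC, Gly): 3 synonymous substitutions.
Total: 2 + 3 = 5.

5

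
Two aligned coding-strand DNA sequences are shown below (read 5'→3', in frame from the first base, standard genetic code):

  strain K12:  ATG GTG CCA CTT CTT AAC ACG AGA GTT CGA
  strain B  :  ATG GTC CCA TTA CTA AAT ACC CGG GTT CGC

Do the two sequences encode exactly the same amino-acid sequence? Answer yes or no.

Codon 1: ATG Met / ATG Met — identical.
Codon 2: GTG Val / GTC Val — synonymous.
Codon 3: CCA Pro / CCA Pro — identical.
Codon 4: CTT Leu / TTA Leu — synonymous.
Codon 5: CTT Leu / CTA Leu — synonymous.
Codon 6: AAC Asn / AAT Asn — synonymous.
Codon 7: ACG Thr / ACC Thr — synonymous.
Codon 8: AGA Arg / CGG Arg — synonymous.
Codon 9: GTT Val / GTT Val — identical.
Codon 10: CGA Arg / CGC Arg — synonymous.
Nonsynonymous differences: 0 → same protein.

yes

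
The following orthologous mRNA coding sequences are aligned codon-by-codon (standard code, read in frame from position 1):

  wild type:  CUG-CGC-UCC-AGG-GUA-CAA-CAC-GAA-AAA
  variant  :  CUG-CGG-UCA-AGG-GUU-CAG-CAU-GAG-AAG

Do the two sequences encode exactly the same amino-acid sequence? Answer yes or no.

Codon 1: CUG Leu / CUG Leu — identical.
Codon 2: CGC Arg / CGG Arg — synonymous.
Codon 3: UCC Ser / UCA Ser — synonymous.
Codon 4: AGG Arg / AGG Arg — identical.
Codon 5: GUA Val / GUU Val — synonymous.
Codon 6: CAA Gln / CAG Gln — synonymous.
Codon 7: CAC His / CAU His — synonymous.
Codon 8: GAA Glu / GAG Glu — synonymous.
Codon 9: AAA Lys / AAG Lys — synonymous.
Nonsynonymous differences: 0 → same protein.

yes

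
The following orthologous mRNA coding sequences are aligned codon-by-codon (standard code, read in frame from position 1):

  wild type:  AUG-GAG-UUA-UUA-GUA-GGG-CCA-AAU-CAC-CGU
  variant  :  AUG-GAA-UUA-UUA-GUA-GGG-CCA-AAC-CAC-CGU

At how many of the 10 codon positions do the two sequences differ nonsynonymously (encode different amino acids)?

0

Codon 1: AUG Met / AUG Met — identical.
Codon 2: GAG Glu / GAA Glu — synonymous.
Codon 3: UUA Leu / UUA Leu — identical.
Codon 4: UUA Leu / UUA Leu — identical.
Codon 5: GUA Val / GUA Val — identical.
Codon 6: GGG Gly / GGG Gly — identical.
Codon 7: CCA Pro / CCA Pro — identical.
Codon 8: AAU Asn / AAC Asn — synonymous.
Codon 9: CAC His / CAC His — identical.
Codon 10: CGU Arg / CGU Arg — identical.
Nonsynonymous differences: 0.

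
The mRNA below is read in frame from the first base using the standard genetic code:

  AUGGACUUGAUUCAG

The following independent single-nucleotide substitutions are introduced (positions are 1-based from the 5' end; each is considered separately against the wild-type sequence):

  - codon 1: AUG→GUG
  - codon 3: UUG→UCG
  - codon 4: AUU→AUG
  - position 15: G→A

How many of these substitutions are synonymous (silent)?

Codon 1: AUG (Met) → GUG (Val) — missense.
Codon 3: UUG (Leu) → UCG (Ser) — missense.
Codon 4: AUU (Ile) → AUG (Met) — missense.
Codon 5: CAG (Gln) → CAA (Gln) — synonymous.
Synonymous: 1 of 4.

1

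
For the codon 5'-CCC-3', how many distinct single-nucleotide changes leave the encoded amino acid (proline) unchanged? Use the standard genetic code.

Position 1: none → 0 synonymous.
Position 2: none → 0 synonymous.
Position 3: CCU, CCA, CCG → 3 synonymous.
Total: 0 + 0 + 3 = 3.

3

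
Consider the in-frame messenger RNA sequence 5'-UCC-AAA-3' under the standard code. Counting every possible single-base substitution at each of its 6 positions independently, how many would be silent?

4

Codon 1 (UCC, Ser): 3 synonymous substitutions.
Codon 2 (AAA, Lys): 1 synonymous substitution.
Total: 3 + 1 = 4.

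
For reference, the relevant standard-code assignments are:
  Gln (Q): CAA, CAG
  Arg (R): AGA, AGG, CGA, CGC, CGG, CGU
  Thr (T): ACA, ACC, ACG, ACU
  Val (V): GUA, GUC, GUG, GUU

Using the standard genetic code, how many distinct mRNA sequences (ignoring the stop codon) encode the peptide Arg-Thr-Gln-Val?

Arg: 6 codons.
Thr: 4 codons.
Gln: 2 codons.
Val: 4 codons.
6 × 4 × 2 × 4 = 192.

192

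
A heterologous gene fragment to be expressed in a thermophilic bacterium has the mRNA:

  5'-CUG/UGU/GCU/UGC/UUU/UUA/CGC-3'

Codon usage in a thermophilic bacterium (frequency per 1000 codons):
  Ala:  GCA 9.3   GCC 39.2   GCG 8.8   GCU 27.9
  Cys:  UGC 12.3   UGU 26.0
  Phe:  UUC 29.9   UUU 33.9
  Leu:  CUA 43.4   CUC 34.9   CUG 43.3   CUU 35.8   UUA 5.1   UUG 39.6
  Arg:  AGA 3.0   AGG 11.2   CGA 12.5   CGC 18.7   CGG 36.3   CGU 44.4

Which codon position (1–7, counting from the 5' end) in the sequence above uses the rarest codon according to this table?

6

Codon 1 CUG (Leu): 43.3 per 1000.
Codon 2 UGU (Cys): 26.0 per 1000.
Codon 3 GCU (Ala): 27.9 per 1000.
Codon 4 UGC (Cys): 12.3 per 1000.
Codon 5 UUU (Phe): 33.9 per 1000.
Codon 6 UUA (Leu): 5.1 per 1000.
Codon 7 CGC (Arg): 18.7 per 1000.
Lowest frequency is 5.1 at codon 6.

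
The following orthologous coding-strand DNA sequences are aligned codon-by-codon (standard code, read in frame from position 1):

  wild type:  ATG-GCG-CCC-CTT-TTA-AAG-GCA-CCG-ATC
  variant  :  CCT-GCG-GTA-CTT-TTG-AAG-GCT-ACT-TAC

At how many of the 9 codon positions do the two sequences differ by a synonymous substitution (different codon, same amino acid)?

Codon 1: ATG Met / CCT Pro — nonsynonymous.
Codon 2: GCG Ala / GCG Ala — identical.
Codon 3: CCC Pro / GTA Val — nonsynonymous.
Codon 4: CTT Leu / CTT Leu — identical.
Codon 5: TTA Leu / TTG Leu — synonymous.
Codon 6: AAG Lys / AAG Lys — identical.
Codon 7: GCA Ala / GCT Ala — synonymous.
Codon 8: CCG Pro / ACT Thr — nonsynonymous.
Codon 9: ATC Ile / TAC Tyr — nonsynonymous.
Synonymous differences: 2.

2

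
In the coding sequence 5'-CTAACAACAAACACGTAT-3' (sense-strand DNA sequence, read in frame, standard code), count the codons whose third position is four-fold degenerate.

4

Codon 1 CTA (Leu): third position 4-fold.
Codon 2 ACA (Thr): third position 4-fold.
Codon 3 ACA (Thr): third position 4-fold.
Codon 4 AAC (Asn): third position 2-fold.
Codon 5 ACG (Thr): third position 4-fold.
Codon 6 TAT (Tyr): third position 2-fold.
Four-fold degenerate third positions: 4.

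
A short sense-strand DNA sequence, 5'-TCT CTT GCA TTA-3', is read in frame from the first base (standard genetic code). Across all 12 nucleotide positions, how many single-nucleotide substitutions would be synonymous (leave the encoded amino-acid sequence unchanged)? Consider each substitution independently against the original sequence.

Codon 1 (TCT, Ser): 3 synonymous substitutions.
Codon 2 (CTT, Leu): 3 synonymous substitutions.
Codon 3 (GCA, Ala): 3 synonymous substitutions.
Codon 4 (TTA, Leu): 2 synonymous substitutions.
Total: 3 + 3 + 3 + 2 = 11.

11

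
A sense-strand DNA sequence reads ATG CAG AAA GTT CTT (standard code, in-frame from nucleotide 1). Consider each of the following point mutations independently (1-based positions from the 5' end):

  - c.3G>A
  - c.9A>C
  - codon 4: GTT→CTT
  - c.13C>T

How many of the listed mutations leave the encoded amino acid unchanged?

Codon 1: ATG (Met) → ATA (Ile) — missense.
Codon 3: AAA (Lys) → AAC (Asn) — missense.
Codon 4: GTT (Val) → CTT (Leu) — missense.
Codon 5: CTT (Leu) → TTT (Phe) — missense.
Synonymous: 0 of 4.

0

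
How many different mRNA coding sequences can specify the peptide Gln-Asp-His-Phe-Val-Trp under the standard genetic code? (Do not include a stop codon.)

64

Gln: 2 codons.
Asp: 2 codons.
His: 2 codons.
Phe: 2 codons.
Val: 4 codons.
Trp: 1 codon.
2 × 2 × 2 × 2 × 4 × 1 = 64.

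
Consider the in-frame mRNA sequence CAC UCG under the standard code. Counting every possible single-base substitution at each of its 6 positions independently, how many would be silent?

Codon 1 (CAC, His): 1 synonymous substitution.
Codon 2 (UCG, Ser): 3 synonymous substitutions.
Total: 1 + 3 = 4.

4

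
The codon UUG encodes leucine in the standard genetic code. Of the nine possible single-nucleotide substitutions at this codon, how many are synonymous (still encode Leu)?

2

Position 1: CUG → 1 synonymous.
Position 2: none → 0 synonymous.
Position 3: UUA → 1 synonymous.
Total: 1 + 0 + 1 = 2.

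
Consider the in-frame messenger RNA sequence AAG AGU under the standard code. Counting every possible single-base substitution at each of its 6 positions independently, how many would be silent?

2

Codon 1 (AAG, Lys): 1 synonymous substitution.
Codon 2 (AGU, Ser): 1 synonymous substitution.
Total: 1 + 1 = 2.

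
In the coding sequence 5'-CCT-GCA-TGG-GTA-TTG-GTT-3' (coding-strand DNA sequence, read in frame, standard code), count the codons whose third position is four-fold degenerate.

4

Codon 1 CCT (Pro): third position 4-fold.
Codon 2 GCA (Ala): third position 4-fold.
Codon 3 TGG (Trp): third position 1-fold.
Codon 4 GTA (Val): third position 4-fold.
Codon 5 TTG (Leu): third position 2-fold.
Codon 6 GTT (Val): third position 4-fold.
Four-fold degenerate third positions: 4.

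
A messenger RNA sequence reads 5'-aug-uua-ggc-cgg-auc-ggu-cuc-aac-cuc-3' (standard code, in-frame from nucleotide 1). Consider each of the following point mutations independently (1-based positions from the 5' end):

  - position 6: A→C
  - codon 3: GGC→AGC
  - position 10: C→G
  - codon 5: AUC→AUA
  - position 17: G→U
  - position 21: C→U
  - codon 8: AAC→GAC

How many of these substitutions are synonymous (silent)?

Codon 2: UUA (Leu) → UUC (Phe) — missense.
Codon 3: GGC (Gly) → AGC (Ser) — missense.
Codon 4: CGG (Arg) → GGG (Gly) — missense.
Codon 5: AUC (Ile) → AUA (Ile) — synonymous.
Codon 6: GGU (Gly) → GUU (Val) — missense.
Codon 7: CUC (Leu) → CUU (Leu) — synonymous.
Codon 8: AAC (Asn) → GAC (Asp) — missense.
Synonymous: 2 of 7.

2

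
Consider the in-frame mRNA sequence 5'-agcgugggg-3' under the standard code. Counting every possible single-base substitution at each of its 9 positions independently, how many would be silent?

Codon 1 (AGC, Ser): 1 synonymous substitution.
Codon 2 (GUG, Val): 3 synonymous substitutions.
Codon 3 (GGG, Gly): 3 synonymous substitutions.
Total: 1 + 3 + 3 = 7.

7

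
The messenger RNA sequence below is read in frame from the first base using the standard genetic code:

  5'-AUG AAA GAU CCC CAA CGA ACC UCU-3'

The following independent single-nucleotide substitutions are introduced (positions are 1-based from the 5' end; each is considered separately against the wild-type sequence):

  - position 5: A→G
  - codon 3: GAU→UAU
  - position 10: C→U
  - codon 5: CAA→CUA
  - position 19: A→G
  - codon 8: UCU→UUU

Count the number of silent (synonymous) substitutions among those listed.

0

Codon 2: AAA (Lys) → AGA (Arg) — missense.
Codon 3: GAU (Asp) → UAU (Tyr) — missense.
Codon 4: CCC (Pro) → UCC (Ser) — missense.
Codon 5: CAA (Gln) → CUA (Leu) — missense.
Codon 7: ACC (Thr) → GCC (Ala) — missense.
Codon 8: UCU (Ser) → UUU (Phe) — missense.
Synonymous: 0 of 6.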